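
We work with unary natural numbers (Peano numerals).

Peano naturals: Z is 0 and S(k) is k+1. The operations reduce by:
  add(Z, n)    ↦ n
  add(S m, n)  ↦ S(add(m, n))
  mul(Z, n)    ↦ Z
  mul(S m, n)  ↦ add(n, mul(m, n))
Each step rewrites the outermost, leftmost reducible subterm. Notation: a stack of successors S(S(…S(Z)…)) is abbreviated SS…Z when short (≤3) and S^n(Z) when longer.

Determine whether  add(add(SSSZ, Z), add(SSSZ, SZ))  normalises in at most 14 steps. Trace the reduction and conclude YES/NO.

Answer: YES — reaches normal form S^7(Z) in 12 ≤ 14 steps

Derivation:
  start: add(add(SSSZ, Z), add(SSSZ, SZ))
  [1] add(S(add(SSZ, Z)), add(SSSZ, SZ))
  [2] S(add(add(SSZ, Z), add(SSSZ, SZ)))
  [3] S(add(S(add(SZ, Z)), add(SSSZ, SZ)))
  [4] S(S(add(add(SZ, Z), add(SSSZ, SZ))))
  [5] S(S(add(S(add(Z, Z)), add(SSSZ, SZ))))
  [6] S(S(S(add(add(Z, Z), add(SSSZ, SZ)))))
  [7] S(S(S(add(Z, add(SSSZ, SZ)))))
  [8] S(S(S(add(SSSZ, SZ))))
  [9] S(S(S(S(add(SSZ, SZ)))))
  [10] S(S(S(S(S(add(SZ, SZ))))))
  [11] S(S(S(S(S(S(add(Z, SZ)))))))
  [12] S^7(Z)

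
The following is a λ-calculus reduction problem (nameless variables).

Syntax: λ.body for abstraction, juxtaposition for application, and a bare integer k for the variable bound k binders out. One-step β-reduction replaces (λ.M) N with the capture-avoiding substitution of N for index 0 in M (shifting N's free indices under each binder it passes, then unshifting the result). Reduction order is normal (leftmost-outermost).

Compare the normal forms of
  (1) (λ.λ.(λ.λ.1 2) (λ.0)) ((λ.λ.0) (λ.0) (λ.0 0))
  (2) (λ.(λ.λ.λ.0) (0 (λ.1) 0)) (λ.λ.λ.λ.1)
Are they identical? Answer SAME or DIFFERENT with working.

Term A:
  start: (λ.λ.(λ.λ.1 2) (λ.0)) ((λ.λ.0) (λ.0) (λ.0 0))
  step 1: λ.(λ.λ.1 2) (λ.0)
  step 2: λ.λ.(λ.0) 1
  step 3: λ.λ.1

Term B:
  start: (λ.(λ.λ.λ.0) (0 (λ.1) 0)) (λ.λ.λ.λ.1)
  step 1: (λ.λ.λ.0) ((λ.λ.λ.λ.1) (λ.λ.λ.λ.λ.1) (λ.λ.λ.λ.1))
  step 2: λ.λ.0

Answer: DIFFERENT — A ⇓ λ.λ.1, B ⇓ λ.λ.0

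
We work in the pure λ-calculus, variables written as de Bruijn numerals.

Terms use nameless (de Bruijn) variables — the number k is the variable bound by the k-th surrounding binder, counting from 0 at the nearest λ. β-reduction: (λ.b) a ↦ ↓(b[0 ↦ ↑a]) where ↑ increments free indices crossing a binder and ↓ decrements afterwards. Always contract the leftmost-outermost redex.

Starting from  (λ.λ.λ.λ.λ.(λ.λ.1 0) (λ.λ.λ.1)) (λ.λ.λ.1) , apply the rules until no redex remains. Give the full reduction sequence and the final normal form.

Answer: normal form = λ.λ.λ.λ.λ.λ.λ.1  (in 3 steps)

Reduction:
  start: (λ.λ.λ.λ.λ.(λ.λ.1 0) (λ.λ.λ.1)) (λ.λ.λ.1)
  [1] λ.λ.λ.λ.(λ.λ.1 0) (λ.λ.λ.1)
  [2] λ.λ.λ.λ.λ.(λ.λ.λ.1) 0
  [3] λ.λ.λ.λ.λ.λ.λ.1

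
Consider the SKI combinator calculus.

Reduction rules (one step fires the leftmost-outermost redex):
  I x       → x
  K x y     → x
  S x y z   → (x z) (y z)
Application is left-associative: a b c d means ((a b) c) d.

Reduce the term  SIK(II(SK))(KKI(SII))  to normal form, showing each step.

Answer: normal form = K(SII)  (in 7 steps)

Working:
  start: SIK(II(SK))(KKI(SII))
  step 1: I(II(SK))(K(II(SK)))(KKI(SII))
  step 2: II(SK)(K(II(SK)))(KKI(SII))
  step 3: I(SK)(K(II(SK)))(KKI(SII))
  step 4: SK(K(II(SK)))(KKI(SII))
  step 5: K(KKI(SII))(K(II(SK))(KKI(SII)))
  step 6: KKI(SII)
  step 7: K(SII)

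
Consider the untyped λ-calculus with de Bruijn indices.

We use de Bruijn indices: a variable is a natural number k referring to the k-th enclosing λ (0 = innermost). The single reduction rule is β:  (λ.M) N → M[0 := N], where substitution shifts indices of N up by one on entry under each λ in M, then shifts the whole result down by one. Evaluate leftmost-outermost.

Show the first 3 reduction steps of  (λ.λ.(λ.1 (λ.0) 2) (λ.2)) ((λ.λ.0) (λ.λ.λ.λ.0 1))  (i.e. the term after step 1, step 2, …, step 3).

Answer: after 3 steps: λ.0 (λ.0) (λ.0)

Reduction:
  start: (λ.λ.(λ.1 (λ.0) 2) (λ.2)) ((λ.λ.0) (λ.λ.λ.λ.0 1))
  [1] λ.(λ.1 (λ.0) ((λ.λ.0) (λ.λ.λ.λ.0 1))) (λ.(λ.λ.0) (λ.λ.λ.λ.0 1))
  [2] λ.0 (λ.0) ((λ.λ.0) (λ.λ.λ.λ.0 1))
  [3] λ.0 (λ.0) (λ.0)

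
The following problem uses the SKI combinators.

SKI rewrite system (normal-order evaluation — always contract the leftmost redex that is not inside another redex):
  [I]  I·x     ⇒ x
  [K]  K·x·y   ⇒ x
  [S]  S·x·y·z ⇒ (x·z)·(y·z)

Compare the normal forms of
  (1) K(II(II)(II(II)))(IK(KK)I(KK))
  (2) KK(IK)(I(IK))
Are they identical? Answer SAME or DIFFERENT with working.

Answer: DIFFERENT — A ⇓ I, B ⇓ KK

Reduction:
Term A:
  start: K(II(II)(II(II)))(IK(KK)I(KK))
  →1  II(II)(II(II))
  →2  I(II)(II(II))
  →3  II(II(II))
  →4  I(II(II))
  →5  II(II)
  →6  I(II)
  →7  II
  →8  I

Term B:
  start: KK(IK)(I(IK))
  →1  K(I(IK))
  →2  K(IK)
  →3  KK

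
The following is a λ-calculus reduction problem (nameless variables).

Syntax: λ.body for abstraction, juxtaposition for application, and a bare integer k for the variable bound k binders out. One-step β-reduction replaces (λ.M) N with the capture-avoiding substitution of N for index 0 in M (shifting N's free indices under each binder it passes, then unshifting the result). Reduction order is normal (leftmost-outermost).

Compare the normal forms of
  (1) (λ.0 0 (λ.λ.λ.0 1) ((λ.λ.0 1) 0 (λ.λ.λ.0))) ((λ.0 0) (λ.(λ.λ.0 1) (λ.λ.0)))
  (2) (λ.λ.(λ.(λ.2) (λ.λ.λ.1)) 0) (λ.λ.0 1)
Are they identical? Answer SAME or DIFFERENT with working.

Term A:
  start: (λ.0 0 (λ.λ.λ.0 1) ((λ.λ.0 1) 0 (λ.λ.λ.0))) ((λ.0 0) (λ.(λ.λ.0 1) (λ.λ.0)))
  →1  (λ.0 0) (λ.(λ.λ.0 1) (λ.λ.0)) ((λ.0 0) (λ.(λ.λ.0 1) (λ.λ.0))) (λ.λ.λ.0 1) ((λ.λ.0 1) ((λ.0 0) (λ.(λ.λ.0 1) (λ.λ.0))) (λ.λ.λ.0))
  →2  (λ.(λ.λ.0 1) (λ.λ.0)) (λ.(λ.λ.0 1) (λ.λ.0)) ((λ.0 0) (λ.(λ.λ.0 1) (λ.λ.0))) (λ.λ.λ.0 1) ((λ.λ.0 1) ((λ.0 0) (λ.(λ.λ.0 1) (λ.λ.0))) (λ.λ.λ.0))
  →3  (λ.λ.0 1) (λ.λ.0) ((λ.0 0) (λ.(λ.λ.0 1) (λ.λ.0))) (λ.λ.λ.0 1) ((λ.λ.0 1) ((λ.0 0) (λ.(λ.λ.0 1) (λ.λ.0))) (λ.λ.λ.0))
  →4  (λ.0 (λ.λ.0)) ((λ.0 0) (λ.(λ.λ.0 1) (λ.λ.0))) (λ.λ.λ.0 1) ((λ.λ.0 1) ((λ.0 0) (λ.(λ.λ.0 1) (λ.λ.0))) (λ.λ.λ.0))
  →5  (λ.0 0) (λ.(λ.λ.0 1) (λ.λ.0)) (λ.λ.0) (λ.λ.λ.0 1) ((λ.λ.0 1) ((λ.0 0) (λ.(λ.λ.0 1) (λ.λ.0))) (λ.λ.λ.0))
  →6  (λ.(λ.λ.0 1) (λ.λ.0)) (λ.(λ.λ.0 1) (λ.λ.0)) (λ.λ.0) (λ.λ.λ.0 1) ((λ.λ.0 1) ((λ.0 0) (λ.(λ.λ.0 1) (λ.λ.0))) (λ.λ.λ.0))
  →7  (λ.λ.0 1) (λ.λ.0) (λ.λ.0) (λ.λ.λ.0 1) ((λ.λ.0 1) ((λ.0 0) (λ.(λ.λ.0 1) (λ.λ.0))) (λ.λ.λ.0))
  →8  (λ.0 (λ.λ.0)) (λ.λ.0) (λ.λ.λ.0 1) ((λ.λ.0 1) ((λ.0 0) (λ.(λ.λ.0 1) (λ.λ.0))) (λ.λ.λ.0))
  →9  (λ.λ.0) (λ.λ.0) (λ.λ.λ.0 1) ((λ.λ.0 1) ((λ.0 0) (λ.(λ.λ.0 1) (λ.λ.0))) (λ.λ.λ.0))
  →10  (λ.0) (λ.λ.λ.0 1) ((λ.λ.0 1) ((λ.0 0) (λ.(λ.λ.0 1) (λ.λ.0))) (λ.λ.λ.0))
  →11  (λ.λ.λ.0 1) ((λ.λ.0 1) ((λ.0 0) (λ.(λ.λ.0 1) (λ.λ.0))) (λ.λ.λ.0))
  →12  λ.λ.0 1

Term B:
  start: (λ.λ.(λ.(λ.2) (λ.λ.λ.1)) 0) (λ.λ.0 1)
  →1  λ.(λ.(λ.2) (λ.λ.λ.1)) 0
  →2  λ.(λ.1) (λ.λ.λ.1)
  →3  λ.0

Answer: DIFFERENT — A ⇓ λ.λ.0 1, B ⇓ λ.0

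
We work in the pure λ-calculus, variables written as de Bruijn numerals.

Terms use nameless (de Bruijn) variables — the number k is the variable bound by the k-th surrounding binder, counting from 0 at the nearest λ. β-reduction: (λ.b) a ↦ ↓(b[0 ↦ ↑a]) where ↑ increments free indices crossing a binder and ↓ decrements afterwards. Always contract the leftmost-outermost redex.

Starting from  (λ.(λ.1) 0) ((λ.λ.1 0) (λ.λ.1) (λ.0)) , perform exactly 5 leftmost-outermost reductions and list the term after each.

  start: (λ.(λ.1) 0) ((λ.λ.1 0) (λ.λ.1) (λ.0))
  →1  (λ.(λ.λ.1 0) (λ.λ.1) (λ.0)) ((λ.λ.1 0) (λ.λ.1) (λ.0))
  →2  (λ.λ.1 0) (λ.λ.1) (λ.0)
  →3  (λ.(λ.λ.1) 0) (λ.0)
  →4  (λ.λ.1) (λ.0)
  →5  λ.λ.0

Answer: after 5 steps: λ.λ.0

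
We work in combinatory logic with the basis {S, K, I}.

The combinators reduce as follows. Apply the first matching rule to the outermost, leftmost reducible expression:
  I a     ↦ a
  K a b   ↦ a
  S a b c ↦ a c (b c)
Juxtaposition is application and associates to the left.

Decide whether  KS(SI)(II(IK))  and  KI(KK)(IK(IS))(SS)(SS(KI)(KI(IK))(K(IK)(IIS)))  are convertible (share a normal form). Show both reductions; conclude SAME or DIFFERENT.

Answer: DIFFERENT — A ⇓ SK, B ⇓ S(KK)

Working:
Term A:
  start: KS(SI)(II(IK))
  [1] S(II(IK))
  [2] S(I(IK))
  [3] S(IK)
  [4] SK

Term B:
  start: KI(KK)(IK(IS))(SS)(SS(KI)(KI(IK))(K(IK)(IIS)))
  [1] I(IK(IS))(SS)(SS(KI)(KI(IK))(K(IK)(IIS)))
  [2] IK(IS)(SS)(SS(KI)(KI(IK))(K(IK)(IIS)))
  [3] K(IS)(SS)(SS(KI)(KI(IK))(K(IK)(IIS)))
  [4] IS(SS(KI)(KI(IK))(K(IK)(IIS)))
  [5] S(SS(KI)(KI(IK))(K(IK)(IIS)))
  [6] S(S(KI(IK))(KI(KI(IK)))(K(IK)(IIS)))
  [7] S(KI(IK)(K(IK)(IIS))(KI(KI(IK))(K(IK)(IIS))))
  [8] S(I(K(IK)(IIS))(KI(KI(IK))(K(IK)(IIS))))
  [9] S(K(IK)(IIS)(KI(KI(IK))(K(IK)(IIS))))
  [10] S(IK(KI(KI(IK))(K(IK)(IIS))))
  [11] S(K(KI(KI(IK))(K(IK)(IIS))))
  [12] S(K(I(K(IK)(IIS))))
  [13] S(K(K(IK)(IIS)))
  [14] S(K(IK))
  [15] S(KK)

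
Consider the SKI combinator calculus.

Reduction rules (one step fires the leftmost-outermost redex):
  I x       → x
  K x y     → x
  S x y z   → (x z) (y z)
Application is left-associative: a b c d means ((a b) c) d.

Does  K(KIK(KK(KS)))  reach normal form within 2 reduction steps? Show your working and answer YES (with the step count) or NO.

  start: K(KIK(KK(KS)))
  [1] K(I(KK(KS)))
  [2] K(KK(KS))

Answer: NO — after 2 steps the term is K(KK(KS)), not yet normal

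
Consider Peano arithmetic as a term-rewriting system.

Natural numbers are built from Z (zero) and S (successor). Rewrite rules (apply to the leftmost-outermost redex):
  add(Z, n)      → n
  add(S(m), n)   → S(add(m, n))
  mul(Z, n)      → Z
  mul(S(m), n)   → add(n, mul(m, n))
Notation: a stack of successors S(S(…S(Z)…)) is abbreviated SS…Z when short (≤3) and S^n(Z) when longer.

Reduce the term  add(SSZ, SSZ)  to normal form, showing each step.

Answer: normal form = S^4(Z)  (in 3 steps)

Derivation:
  start: add(SSZ, SSZ)
  step 1: S(add(SZ, SSZ))
  step 2: S(S(add(Z, SSZ)))
  step 3: S^4(Z)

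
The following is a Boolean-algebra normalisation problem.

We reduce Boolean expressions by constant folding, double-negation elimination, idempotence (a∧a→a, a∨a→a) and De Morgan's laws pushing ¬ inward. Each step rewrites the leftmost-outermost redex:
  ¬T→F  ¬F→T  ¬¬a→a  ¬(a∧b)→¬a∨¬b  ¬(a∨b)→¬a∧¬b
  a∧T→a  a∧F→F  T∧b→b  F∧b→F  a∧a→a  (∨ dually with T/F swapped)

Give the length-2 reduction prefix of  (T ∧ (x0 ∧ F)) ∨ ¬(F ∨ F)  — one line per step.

Answer: after 2 steps: F ∨ ¬(F ∨ F)

Reduction:
  start: (T ∧ (x0 ∧ F)) ∨ ¬(F ∨ F)
  [1] (x0 ∧ F) ∨ ¬(F ∨ F)
  [2] F ∨ ¬(F ∨ F)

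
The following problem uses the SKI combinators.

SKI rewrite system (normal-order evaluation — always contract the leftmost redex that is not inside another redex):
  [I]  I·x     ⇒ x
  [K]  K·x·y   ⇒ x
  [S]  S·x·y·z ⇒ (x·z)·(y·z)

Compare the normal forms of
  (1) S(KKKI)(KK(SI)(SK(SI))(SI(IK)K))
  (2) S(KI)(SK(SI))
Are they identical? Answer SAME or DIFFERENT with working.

Answer: SAME — A ⇓ S(KI)(SK(SI)), B ⇓ S(KI)(SK(SI))

Working:
Term A:
  start: S(KKKI)(KK(SI)(SK(SI))(SI(IK)K))
  step 1: S(KI)(KK(SI)(SK(SI))(SI(IK)K))
  step 2: S(KI)(K(SK(SI))(SI(IK)K))
  step 3: S(KI)(SK(SI))

Term B:
  start: S(KI)(SK(SI))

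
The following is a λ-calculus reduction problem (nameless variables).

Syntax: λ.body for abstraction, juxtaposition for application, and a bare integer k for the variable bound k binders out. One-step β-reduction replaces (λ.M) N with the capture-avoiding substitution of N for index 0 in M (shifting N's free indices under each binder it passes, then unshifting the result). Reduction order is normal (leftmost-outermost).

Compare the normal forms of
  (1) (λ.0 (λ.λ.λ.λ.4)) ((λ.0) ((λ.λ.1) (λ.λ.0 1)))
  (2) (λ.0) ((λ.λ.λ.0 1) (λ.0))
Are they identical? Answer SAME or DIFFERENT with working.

Answer: SAME — A ⇓ λ.λ.0 1, B ⇓ λ.λ.0 1

Reduction:
Term A:
  start: (λ.0 (λ.λ.λ.λ.4)) ((λ.0) ((λ.λ.1) (λ.λ.0 1)))
  step 1: (λ.0) ((λ.λ.1) (λ.λ.0 1)) (λ.λ.λ.λ.(λ.0) ((λ.λ.1) (λ.λ.0 1)))
  step 2: (λ.λ.1) (λ.λ.0 1) (λ.λ.λ.λ.(λ.0) ((λ.λ.1) (λ.λ.0 1)))
  step 3: (λ.λ.λ.0 1) (λ.λ.λ.λ.(λ.0) ((λ.λ.1) (λ.λ.0 1)))
  step 4: λ.λ.0 1

Term B:
  start: (λ.0) ((λ.λ.λ.0 1) (λ.0))
  step 1: (λ.λ.λ.0 1) (λ.0)
  step 2: λ.λ.0 1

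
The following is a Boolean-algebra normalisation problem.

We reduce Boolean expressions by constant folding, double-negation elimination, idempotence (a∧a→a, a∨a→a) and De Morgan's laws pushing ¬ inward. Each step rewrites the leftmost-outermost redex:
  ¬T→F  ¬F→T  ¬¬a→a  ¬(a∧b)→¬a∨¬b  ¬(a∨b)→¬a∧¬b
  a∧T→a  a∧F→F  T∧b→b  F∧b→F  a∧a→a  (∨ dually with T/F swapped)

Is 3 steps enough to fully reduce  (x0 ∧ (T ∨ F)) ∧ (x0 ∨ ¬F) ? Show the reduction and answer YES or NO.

Answer: NO — after 3 steps the term is x0 ∧ (x0 ∨ T), not yet normal

Derivation:
  start: (x0 ∧ (T ∨ F)) ∧ (x0 ∨ ¬F)
  →1  (x0 ∧ T) ∧ (x0 ∨ ¬F)
  →2  x0 ∧ (x0 ∨ ¬F)
  →3  x0 ∧ (x0 ∨ T)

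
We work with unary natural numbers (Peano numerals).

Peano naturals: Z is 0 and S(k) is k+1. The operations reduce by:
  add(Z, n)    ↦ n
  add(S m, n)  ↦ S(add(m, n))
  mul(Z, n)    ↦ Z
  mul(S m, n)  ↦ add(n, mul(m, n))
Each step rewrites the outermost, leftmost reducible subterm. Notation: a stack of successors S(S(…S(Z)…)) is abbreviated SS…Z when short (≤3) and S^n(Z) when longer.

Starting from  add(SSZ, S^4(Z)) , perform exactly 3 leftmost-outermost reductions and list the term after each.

  start: add(SSZ, S^4(Z))
  [1] S(add(SZ, S^4(Z)))
  [2] S(S(add(Z, S^4(Z))))
  [3] S^6(Z)

Answer: after 3 steps: S^6(Z)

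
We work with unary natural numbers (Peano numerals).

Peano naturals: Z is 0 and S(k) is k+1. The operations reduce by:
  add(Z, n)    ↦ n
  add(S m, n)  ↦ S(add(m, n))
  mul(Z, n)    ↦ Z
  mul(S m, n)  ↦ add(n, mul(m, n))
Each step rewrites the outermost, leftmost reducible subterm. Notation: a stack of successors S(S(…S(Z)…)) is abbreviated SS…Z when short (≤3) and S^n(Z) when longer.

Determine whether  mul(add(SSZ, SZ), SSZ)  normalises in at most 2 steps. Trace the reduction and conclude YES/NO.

Answer: NO — after 2 steps the term is add(SSZ, mul(add(SZ, SZ), SSZ)), not yet normal

Working:
  start: mul(add(SSZ, SZ), SSZ)
  step 1: mul(S(add(SZ, SZ)), SSZ)
  step 2: add(SSZ, mul(add(SZ, SZ), SSZ))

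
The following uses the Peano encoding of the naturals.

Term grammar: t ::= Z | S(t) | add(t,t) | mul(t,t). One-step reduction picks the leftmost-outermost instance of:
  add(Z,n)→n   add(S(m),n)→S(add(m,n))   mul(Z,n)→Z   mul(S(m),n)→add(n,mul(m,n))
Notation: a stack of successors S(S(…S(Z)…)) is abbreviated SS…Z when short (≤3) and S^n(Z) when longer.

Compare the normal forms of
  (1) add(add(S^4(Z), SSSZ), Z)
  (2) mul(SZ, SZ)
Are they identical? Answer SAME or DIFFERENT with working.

Answer: DIFFERENT — A ⇓ S^7(Z), B ⇓ SZ

Derivation:
Term A:
  start: add(add(S^4(Z), SSSZ), Z)
  step 1: add(S(add(SSSZ, SSSZ)), Z)
  step 2: S(add(add(SSSZ, SSSZ), Z))
  step 3: S(add(S(add(SSZ, SSSZ)), Z))
  step 4: S(S(add(add(SSZ, SSSZ), Z)))
  step 5: S(S(add(S(add(SZ, SSSZ)), Z)))
  step 6: S(S(S(add(add(SZ, SSSZ), Z))))
  step 7: S(S(S(add(S(add(Z, SSSZ)), Z))))
  step 8: S(S(S(S(add(add(Z, SSSZ), Z)))))
  step 9: S(S(S(S(add(SSSZ, Z)))))
  step 10: S(S(S(S(S(add(SSZ, Z))))))
  step 11: S(S(S(S(S(S(add(SZ, Z)))))))
  step 12: S(S(S(S(S(S(S(add(Z, Z))))))))
  step 13: S^7(Z)

Term B:
  start: mul(SZ, SZ)
  step 1: add(SZ, mul(Z, SZ))
  step 2: S(add(Z, mul(Z, SZ)))
  step 3: S(mul(Z, SZ))
  step 4: SZ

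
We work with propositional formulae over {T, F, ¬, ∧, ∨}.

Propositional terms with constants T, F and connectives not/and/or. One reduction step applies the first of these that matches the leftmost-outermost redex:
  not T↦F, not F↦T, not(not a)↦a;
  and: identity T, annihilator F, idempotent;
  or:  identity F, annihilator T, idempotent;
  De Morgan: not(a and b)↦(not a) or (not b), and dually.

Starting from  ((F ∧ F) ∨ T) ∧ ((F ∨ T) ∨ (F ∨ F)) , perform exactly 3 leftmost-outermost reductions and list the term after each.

  start: ((F ∧ F) ∨ T) ∧ ((F ∨ T) ∨ (F ∨ F))
  →1  T ∧ ((F ∨ T) ∨ (F ∨ F))
  →2  (F ∨ T) ∨ (F ∨ F)
  →3  T ∨ (F ∨ F)

Answer: after 3 steps: T ∨ (F ∨ F)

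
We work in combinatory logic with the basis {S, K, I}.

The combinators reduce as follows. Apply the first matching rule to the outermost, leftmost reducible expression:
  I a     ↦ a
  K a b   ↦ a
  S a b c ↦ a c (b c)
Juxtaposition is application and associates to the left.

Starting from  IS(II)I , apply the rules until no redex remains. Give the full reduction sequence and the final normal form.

Answer: normal form = SII  (in 2 steps)

Working:
  start: IS(II)I
  step 1: S(II)I
  step 2: SII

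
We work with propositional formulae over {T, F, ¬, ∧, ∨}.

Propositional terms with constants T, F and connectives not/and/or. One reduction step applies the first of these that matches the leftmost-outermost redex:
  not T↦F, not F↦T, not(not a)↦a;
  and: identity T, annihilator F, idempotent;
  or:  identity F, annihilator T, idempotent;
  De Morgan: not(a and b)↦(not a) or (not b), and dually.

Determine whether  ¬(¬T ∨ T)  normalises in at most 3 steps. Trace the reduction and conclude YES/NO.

  start: ¬(¬T ∨ T)
  [1] ¬¬T ∧ ¬T
  [2] T ∧ ¬T
  [3] ¬T

Answer: NO — after 3 steps the term is ¬T, not yet normal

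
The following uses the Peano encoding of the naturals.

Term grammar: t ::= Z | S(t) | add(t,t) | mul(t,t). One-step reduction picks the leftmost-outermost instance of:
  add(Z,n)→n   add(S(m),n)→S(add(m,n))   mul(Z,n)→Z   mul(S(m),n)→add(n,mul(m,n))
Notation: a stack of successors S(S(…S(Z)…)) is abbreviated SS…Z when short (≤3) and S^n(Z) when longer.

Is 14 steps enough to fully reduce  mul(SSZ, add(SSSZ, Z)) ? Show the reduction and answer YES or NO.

Answer: NO — after 14 steps the term is S(S(S(S(S(add(add(SZ, Z), mul(Z, add(SSSZ, Z)))))))), not yet normal

Working:
  start: mul(SSZ, add(SSSZ, Z))
  [1] add(add(SSSZ, Z), mul(SZ, add(SSSZ, Z)))
  [2] add(S(add(SSZ, Z)), mul(SZ, add(SSSZ, Z)))
  [3] S(add(add(SSZ, Z), mul(SZ, add(SSSZ, Z))))
  [4] S(add(S(add(SZ, Z)), mul(SZ, add(SSSZ, Z))))
  [5] S(S(add(add(SZ, Z), mul(SZ, add(SSSZ, Z)))))
  [6] S(S(add(S(add(Z, Z)), mul(SZ, add(SSSZ, Z)))))
  [7] S(S(S(add(add(Z, Z), mul(SZ, add(SSSZ, Z))))))
  [8] S(S(S(add(Z, mul(SZ, add(SSSZ, Z))))))
  [9] S(S(S(mul(SZ, add(SSSZ, Z)))))
  [10] S(S(S(add(add(SSSZ, Z), mul(Z, add(SSSZ, Z))))))
  [11] S(S(S(add(S(add(SSZ, Z)), mul(Z, add(SSSZ, Z))))))
  [12] S(S(S(S(add(add(SSZ, Z), mul(Z, add(SSSZ, Z)))))))
  [13] S(S(S(S(add(S(add(SZ, Z)), mul(Z, add(SSSZ, Z)))))))
  [14] S(S(S(S(S(add(add(SZ, Z), mul(Z, add(SSSZ, Z))))))))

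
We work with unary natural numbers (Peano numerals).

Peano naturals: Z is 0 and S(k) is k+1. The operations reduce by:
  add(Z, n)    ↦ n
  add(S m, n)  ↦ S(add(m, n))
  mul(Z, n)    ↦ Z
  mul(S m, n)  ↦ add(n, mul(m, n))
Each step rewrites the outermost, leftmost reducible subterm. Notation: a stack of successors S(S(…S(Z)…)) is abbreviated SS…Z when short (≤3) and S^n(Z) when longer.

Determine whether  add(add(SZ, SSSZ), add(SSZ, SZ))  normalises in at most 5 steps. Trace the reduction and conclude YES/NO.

  start: add(add(SZ, SSSZ), add(SSZ, SZ))
  step 1: add(S(add(Z, SSSZ)), add(SSZ, SZ))
  step 2: S(add(add(Z, SSSZ), add(SSZ, SZ)))
  step 3: S(add(SSSZ, add(SSZ, SZ)))
  step 4: S(S(add(SSZ, add(SSZ, SZ))))
  step 5: S(S(S(add(SZ, add(SSZ, SZ)))))

Answer: NO — after 5 steps the term is S(S(S(add(SZ, add(SSZ, SZ))))), not yet normal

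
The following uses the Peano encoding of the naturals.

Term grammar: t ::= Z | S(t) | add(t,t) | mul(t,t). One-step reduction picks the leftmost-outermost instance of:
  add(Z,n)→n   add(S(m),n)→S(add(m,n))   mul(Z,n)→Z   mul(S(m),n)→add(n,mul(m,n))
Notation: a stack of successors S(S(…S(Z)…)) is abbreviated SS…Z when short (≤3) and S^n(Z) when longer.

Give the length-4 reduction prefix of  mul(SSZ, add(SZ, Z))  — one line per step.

  start: mul(SSZ, add(SZ, Z))
  [1] add(add(SZ, Z), mul(SZ, add(SZ, Z)))
  [2] add(S(add(Z, Z)), mul(SZ, add(SZ, Z)))
  [3] S(add(add(Z, Z), mul(SZ, add(SZ, Z))))
  [4] S(add(Z, mul(SZ, add(SZ, Z))))

Answer: after 4 steps: S(add(Z, mul(SZ, add(SZ, Z))))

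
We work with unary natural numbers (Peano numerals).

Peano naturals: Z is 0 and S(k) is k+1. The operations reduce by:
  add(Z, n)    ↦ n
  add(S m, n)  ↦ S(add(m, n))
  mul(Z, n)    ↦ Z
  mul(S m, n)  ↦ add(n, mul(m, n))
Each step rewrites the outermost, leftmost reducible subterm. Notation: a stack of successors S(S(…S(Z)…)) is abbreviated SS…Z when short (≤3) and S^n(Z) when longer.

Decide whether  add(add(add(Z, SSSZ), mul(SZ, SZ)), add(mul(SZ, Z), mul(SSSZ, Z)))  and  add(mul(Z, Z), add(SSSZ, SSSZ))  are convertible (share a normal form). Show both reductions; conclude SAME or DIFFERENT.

Answer: DIFFERENT — A ⇓ S^4(Z), B ⇓ S^6(Z)

Derivation:
Term A:
  start: add(add(add(Z, SSSZ), mul(SZ, SZ)), add(mul(SZ, Z), mul(SSSZ, Z)))
  →1  add(add(SSSZ, mul(SZ, SZ)), add(mul(SZ, Z), mul(SSSZ, Z)))
  →2  add(S(add(SSZ, mul(SZ, SZ))), add(mul(SZ, Z), mul(SSSZ, Z)))
  →3  S(add(add(SSZ, mul(SZ, SZ)), add(mul(SZ, Z), mul(SSSZ, Z))))
  →4  S(add(S(add(SZ, mul(SZ, SZ))), add(mul(SZ, Z), mul(SSSZ, Z))))
  →5  S(S(add(add(SZ, mul(SZ, SZ)), add(mul(SZ, Z), mul(SSSZ, Z)))))
  →6  S(S(add(S(add(Z, mul(SZ, SZ))), add(mul(SZ, Z), mul(SSSZ, Z)))))
  →7  S(S(S(add(add(Z, mul(SZ, SZ)), add(mul(SZ, Z), mul(SSSZ, Z))))))
  →8  S(S(S(add(mul(SZ, SZ), add(mul(SZ, Z), mul(SSSZ, Z))))))
  →9  S(S(S(add(add(SZ, mul(Z, SZ)), add(mul(SZ, Z), mul(SSSZ, Z))))))
  →10  S(S(S(add(S(add(Z, mul(Z, SZ))), add(mul(SZ, Z), mul(SSSZ, Z))))))
  →11  S(S(S(S(add(add(Z, mul(Z, SZ)), add(mul(SZ, Z), mul(SSSZ, Z)))))))
  →12  S(S(S(S(add(mul(Z, SZ), add(mul(SZ, Z), mul(SSSZ, Z)))))))
  →13  S(S(S(S(add(Z, add(mul(SZ, Z), mul(SSSZ, Z)))))))
  →14  S(S(S(S(add(mul(SZ, Z), mul(SSSZ, Z))))))
  →15  S(S(S(S(add(add(Z, mul(Z, Z)), mul(SSSZ, Z))))))
  →16  S(S(S(S(add(mul(Z, Z), mul(SSSZ, Z))))))
  →17  S(S(S(S(add(Z, mul(SSSZ, Z))))))
  →18  S(S(S(S(mul(SSSZ, Z)))))
  →19  S(S(S(S(add(Z, mul(SSZ, Z))))))
  →20  S(S(S(S(mul(SSZ, Z)))))
  →21  S(S(S(S(add(Z, mul(SZ, Z))))))
  →22  S(S(S(S(mul(SZ, Z)))))
  →23  S(S(S(S(add(Z, mul(Z, Z))))))
  →24  S(S(S(S(mul(Z, Z)))))
  →25  S^4(Z)

Term B:
  start: add(mul(Z, Z), add(SSSZ, SSSZ))
  →1  add(Z, add(SSSZ, SSSZ))
  →2  add(SSSZ, SSSZ)
  →3  S(add(SSZ, SSSZ))
  →4  S(S(add(SZ, SSSZ)))
  →5  S(S(S(add(Z, SSSZ))))
  →6  S^6(Z)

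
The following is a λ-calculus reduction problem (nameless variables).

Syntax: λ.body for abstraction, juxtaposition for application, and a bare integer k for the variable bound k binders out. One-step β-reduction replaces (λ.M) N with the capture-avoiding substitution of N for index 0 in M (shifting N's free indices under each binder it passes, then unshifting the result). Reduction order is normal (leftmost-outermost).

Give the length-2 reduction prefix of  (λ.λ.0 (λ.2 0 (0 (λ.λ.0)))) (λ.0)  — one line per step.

  start: (λ.λ.0 (λ.2 0 (0 (λ.λ.0)))) (λ.0)
  →1  λ.0 (λ.(λ.0) 0 (0 (λ.λ.0)))
  →2  λ.0 (λ.0 (0 (λ.λ.0)))

Answer: after 2 steps: λ.0 (λ.0 (0 (λ.λ.0)))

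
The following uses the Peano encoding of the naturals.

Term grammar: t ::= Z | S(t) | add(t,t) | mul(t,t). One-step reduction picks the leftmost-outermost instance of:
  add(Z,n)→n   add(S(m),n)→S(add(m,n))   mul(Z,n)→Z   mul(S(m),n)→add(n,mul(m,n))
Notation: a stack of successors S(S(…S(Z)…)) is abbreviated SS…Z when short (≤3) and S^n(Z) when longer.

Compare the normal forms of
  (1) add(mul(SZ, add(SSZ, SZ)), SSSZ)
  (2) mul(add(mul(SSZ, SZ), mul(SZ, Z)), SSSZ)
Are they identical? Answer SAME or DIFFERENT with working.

Answer: SAME — A ⇓ S^6(Z), B ⇓ S^6(Z)

Derivation:
Term A:
  start: add(mul(SZ, add(SSZ, SZ)), SSSZ)
  step 1: add(add(add(SSZ, SZ), mul(Z, add(SSZ, SZ))), SSSZ)
  step 2: add(add(S(add(SZ, SZ)), mul(Z, add(SSZ, SZ))), SSSZ)
  step 3: add(S(add(add(SZ, SZ), mul(Z, add(SSZ, SZ)))), SSSZ)
  step 4: S(add(add(add(SZ, SZ), mul(Z, add(SSZ, SZ))), SSSZ))
  step 5: S(add(add(S(add(Z, SZ)), mul(Z, add(SSZ, SZ))), SSSZ))
  step 6: S(add(S(add(add(Z, SZ), mul(Z, add(SSZ, SZ)))), SSSZ))
  step 7: S(S(add(add(add(Z, SZ), mul(Z, add(SSZ, SZ))), SSSZ)))
  step 8: S(S(add(add(SZ, mul(Z, add(SSZ, SZ))), SSSZ)))
  step 9: S(S(add(S(add(Z, mul(Z, add(SSZ, SZ)))), SSSZ)))
  step 10: S(S(S(add(add(Z, mul(Z, add(SSZ, SZ))), SSSZ))))
  step 11: S(S(S(add(mul(Z, add(SSZ, SZ)), SSSZ))))
  step 12: S(S(S(add(Z, SSSZ))))
  step 13: S^6(Z)

Term B:
  start: mul(add(mul(SSZ, SZ), mul(SZ, Z)), SSSZ)
  step 1: mul(add(add(SZ, mul(SZ, SZ)), mul(SZ, Z)), SSSZ)
  step 2: mul(add(S(add(Z, mul(SZ, SZ))), mul(SZ, Z)), SSSZ)
  step 3: mul(S(add(add(Z, mul(SZ, SZ)), mul(SZ, Z))), SSSZ)
  step 4: add(SSSZ, mul(add(add(Z, mul(SZ, SZ)), mul(SZ, Z)), SSSZ))
  step 5: S(add(SSZ, mul(add(add(Z, mul(SZ, SZ)), mul(SZ, Z)), SSSZ)))
  step 6: S(S(add(SZ, mul(add(add(Z, mul(SZ, SZ)), mul(SZ, Z)), SSSZ))))
  step 7: S(S(S(add(Z, mul(add(add(Z, mul(SZ, SZ)), mul(SZ, Z)), SSSZ)))))
  step 8: S(S(S(mul(add(add(Z, mul(SZ, SZ)), mul(SZ, Z)), SSSZ))))
  step 9: S(S(S(mul(add(mul(SZ, SZ), mul(SZ, Z)), SSSZ))))
  step 10: S(S(S(mul(add(add(SZ, mul(Z, SZ)), mul(SZ, Z)), SSSZ))))
  step 11: S(S(S(mul(add(S(add(Z, mul(Z, SZ))), mul(SZ, Z)), SSSZ))))
  step 12: S(S(S(mul(S(add(add(Z, mul(Z, SZ)), mul(SZ, Z))), SSSZ))))
  step 13: S(S(S(add(SSSZ, mul(add(add(Z, mul(Z, SZ)), mul(SZ, Z)), SSSZ)))))
  step 14: S(S(S(S(add(SSZ, mul(add(add(Z, mul(Z, SZ)), mul(SZ, Z)), SSSZ))))))
  step 15: S(S(S(S(S(add(SZ, mul(add(add(Z, mul(Z, SZ)), mul(SZ, Z)), SSSZ)))))))
  step 16: S(S(S(S(S(S(add(Z, mul(add(add(Z, mul(Z, SZ)), mul(SZ, Z)), SSSZ))))))))
  step 17: S(S(S(S(S(S(mul(add(add(Z, mul(Z, SZ)), mul(SZ, Z)), SSSZ)))))))
  step 18: S(S(S(S(S(S(mul(add(mul(Z, SZ), mul(SZ, Z)), SSSZ)))))))
  step 19: S(S(S(S(S(S(mul(add(Z, mul(SZ, Z)), SSSZ)))))))
  step 20: S(S(S(S(S(S(mul(mul(SZ, Z), SSSZ)))))))
  step 21: S(S(S(S(S(S(mul(add(Z, mul(Z, Z)), SSSZ)))))))
  step 22: S(S(S(S(S(S(mul(mul(Z, Z), SSSZ)))))))
  step 23: S(S(S(S(S(S(mul(Z, SSSZ)))))))
  step 24: S^6(Z)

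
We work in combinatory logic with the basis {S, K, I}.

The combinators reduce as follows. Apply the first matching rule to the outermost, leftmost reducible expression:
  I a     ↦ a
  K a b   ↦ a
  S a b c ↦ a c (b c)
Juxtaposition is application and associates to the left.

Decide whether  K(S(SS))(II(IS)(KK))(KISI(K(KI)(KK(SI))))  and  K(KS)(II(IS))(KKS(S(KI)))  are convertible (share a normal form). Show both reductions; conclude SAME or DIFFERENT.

Term A:
  start: K(S(SS))(II(IS)(KK))(KISI(K(KI)(KK(SI))))
  [1] S(SS)(KISI(K(KI)(KK(SI))))
  [2] S(SS)(II(K(KI)(KK(SI))))
  [3] S(SS)(I(K(KI)(KK(SI))))
  [4] S(SS)(K(KI)(KK(SI)))
  [5] S(SS)(KI)

Term B:
  start: K(KS)(II(IS))(KKS(S(KI)))
  [1] KS(KKS(S(KI)))
  [2] S

Answer: DIFFERENT — A ⇓ S(SS)(KI), B ⇓ S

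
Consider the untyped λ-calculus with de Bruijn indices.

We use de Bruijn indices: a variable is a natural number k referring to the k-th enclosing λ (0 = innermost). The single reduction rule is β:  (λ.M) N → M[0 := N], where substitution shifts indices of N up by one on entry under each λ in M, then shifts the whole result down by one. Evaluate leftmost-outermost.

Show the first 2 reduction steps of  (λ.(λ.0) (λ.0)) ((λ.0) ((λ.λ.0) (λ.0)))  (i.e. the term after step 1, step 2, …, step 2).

Answer: after 2 steps: λ.0

Derivation:
  start: (λ.(λ.0) (λ.0)) ((λ.0) ((λ.λ.0) (λ.0)))
  step 1: (λ.0) (λ.0)
  step 2: λ.0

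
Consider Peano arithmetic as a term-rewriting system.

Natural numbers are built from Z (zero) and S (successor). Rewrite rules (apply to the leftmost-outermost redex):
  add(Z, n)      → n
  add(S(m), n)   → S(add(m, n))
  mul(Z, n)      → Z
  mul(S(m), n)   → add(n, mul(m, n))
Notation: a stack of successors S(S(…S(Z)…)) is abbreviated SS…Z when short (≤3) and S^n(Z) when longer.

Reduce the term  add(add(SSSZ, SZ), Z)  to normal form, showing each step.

  start: add(add(SSSZ, SZ), Z)
  [1] add(S(add(SSZ, SZ)), Z)
  [2] S(add(add(SSZ, SZ), Z))
  [3] S(add(S(add(SZ, SZ)), Z))
  [4] S(S(add(add(SZ, SZ), Z)))
  [5] S(S(add(S(add(Z, SZ)), Z)))
  [6] S(S(S(add(add(Z, SZ), Z))))
  [7] S(S(S(add(SZ, Z))))
  [8] S(S(S(S(add(Z, Z)))))
  [9] S^4(Z)

Answer: normal form = S^4(Z)  (in 9 steps)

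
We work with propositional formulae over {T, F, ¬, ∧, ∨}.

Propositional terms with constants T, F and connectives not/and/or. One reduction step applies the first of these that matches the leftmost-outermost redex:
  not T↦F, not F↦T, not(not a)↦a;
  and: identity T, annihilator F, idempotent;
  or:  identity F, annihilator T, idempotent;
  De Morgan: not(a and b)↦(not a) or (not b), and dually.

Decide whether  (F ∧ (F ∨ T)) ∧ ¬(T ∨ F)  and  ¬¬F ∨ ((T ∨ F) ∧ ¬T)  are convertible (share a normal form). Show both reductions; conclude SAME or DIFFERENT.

Term A:
  start: (F ∧ (F ∨ T)) ∧ ¬(T ∨ F)
  step 1: F ∧ ¬(T ∨ F)
  step 2: F

Term B:
  start: ¬¬F ∨ ((T ∨ F) ∧ ¬T)
  step 1: F ∨ ((T ∨ F) ∧ ¬T)
  step 2: (T ∨ F) ∧ ¬T
  step 3: T ∧ ¬T
  step 4: ¬T
  step 5: F

Answer: SAME — A ⇓ F, B ⇓ F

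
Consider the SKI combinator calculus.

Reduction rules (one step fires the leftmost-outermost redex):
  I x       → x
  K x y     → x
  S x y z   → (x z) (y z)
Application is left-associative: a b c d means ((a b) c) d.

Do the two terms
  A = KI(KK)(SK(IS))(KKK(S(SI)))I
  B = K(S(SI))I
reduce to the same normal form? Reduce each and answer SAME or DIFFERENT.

Term A:
  start: KI(KK)(SK(IS))(KKK(S(SI)))I
  →1  I(SK(IS))(KKK(S(SI)))I
  →2  SK(IS)(KKK(S(SI)))I
  →3  K(KKK(S(SI)))(IS(KKK(S(SI))))I
  →4  KKK(S(SI))I
  →5  K(S(SI))I
  →6  S(SI)

Term B:
  start: K(S(SI))I
  →1  S(SI)

Answer: SAME — A ⇓ S(SI), B ⇓ S(SI)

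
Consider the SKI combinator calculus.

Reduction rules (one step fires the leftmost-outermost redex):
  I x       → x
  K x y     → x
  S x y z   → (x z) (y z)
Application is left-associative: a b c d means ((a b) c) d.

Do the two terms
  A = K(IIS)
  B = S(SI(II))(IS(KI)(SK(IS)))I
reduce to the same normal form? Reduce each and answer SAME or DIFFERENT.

Term A:
  start: K(IIS)
  step 1: K(IS)
  step 2: KS

Term B:
  start: S(SI(II))(IS(KI)(SK(IS)))I
  step 1: SI(II)I(IS(KI)(SK(IS))I)
  step 2: II(III)(IS(KI)(SK(IS))I)
  step 3: I(III)(IS(KI)(SK(IS))I)
  step 4: III(IS(KI)(SK(IS))I)
  step 5: II(IS(KI)(SK(IS))I)
  step 6: I(IS(KI)(SK(IS))I)
  step 7: IS(KI)(SK(IS))I
  step 8: S(KI)(SK(IS))I
  step 9: KII(SK(IS)I)
  step 10: I(SK(IS)I)
  step 11: SK(IS)I
  step 12: KI(ISI)
  step 13: I

Answer: DIFFERENT — A ⇓ KS, B ⇓ I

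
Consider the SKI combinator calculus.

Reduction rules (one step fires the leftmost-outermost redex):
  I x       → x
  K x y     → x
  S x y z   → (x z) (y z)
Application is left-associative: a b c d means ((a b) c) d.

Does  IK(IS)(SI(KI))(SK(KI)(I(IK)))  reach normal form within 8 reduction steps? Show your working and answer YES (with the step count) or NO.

  start: IK(IS)(SI(KI))(SK(KI)(I(IK)))
  [1] K(IS)(SI(KI))(SK(KI)(I(IK)))
  [2] IS(SK(KI)(I(IK)))
  [3] S(SK(KI)(I(IK)))
  [4] S(K(I(IK))(KI(I(IK))))
  [5] S(I(IK))
  [6] S(IK)
  [7] SK

Answer: YES — reaches normal form SK in 7 ≤ 8 steps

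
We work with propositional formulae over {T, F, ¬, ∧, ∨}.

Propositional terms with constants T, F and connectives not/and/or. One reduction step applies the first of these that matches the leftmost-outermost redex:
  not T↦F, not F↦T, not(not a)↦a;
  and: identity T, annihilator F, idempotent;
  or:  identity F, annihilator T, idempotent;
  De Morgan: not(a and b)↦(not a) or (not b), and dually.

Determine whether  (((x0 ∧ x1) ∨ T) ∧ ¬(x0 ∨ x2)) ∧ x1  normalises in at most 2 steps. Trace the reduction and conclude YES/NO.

Answer: NO — after 2 steps the term is ¬(x0 ∨ x2) ∧ x1, not yet normal

Derivation:
  start: (((x0 ∧ x1) ∨ T) ∧ ¬(x0 ∨ x2)) ∧ x1
  step 1: (T ∧ ¬(x0 ∨ x2)) ∧ x1
  step 2: ¬(x0 ∨ x2) ∧ x1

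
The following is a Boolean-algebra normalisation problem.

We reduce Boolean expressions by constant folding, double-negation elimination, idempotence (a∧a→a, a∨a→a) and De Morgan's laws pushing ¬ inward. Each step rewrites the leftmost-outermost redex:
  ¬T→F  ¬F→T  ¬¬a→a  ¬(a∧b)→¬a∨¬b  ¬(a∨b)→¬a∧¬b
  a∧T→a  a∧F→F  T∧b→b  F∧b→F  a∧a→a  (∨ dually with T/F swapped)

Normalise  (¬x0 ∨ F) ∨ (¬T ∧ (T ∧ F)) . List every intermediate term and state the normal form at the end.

Answer: normal form = ¬x0  (in 4 steps)

Derivation:
  start: (¬x0 ∨ F) ∨ (¬T ∧ (T ∧ F))
  →1  ¬x0 ∨ (¬T ∧ (T ∧ F))
  →2  ¬x0 ∨ (F ∧ (T ∧ F))
  →3  ¬x0 ∨ F
  →4  ¬x0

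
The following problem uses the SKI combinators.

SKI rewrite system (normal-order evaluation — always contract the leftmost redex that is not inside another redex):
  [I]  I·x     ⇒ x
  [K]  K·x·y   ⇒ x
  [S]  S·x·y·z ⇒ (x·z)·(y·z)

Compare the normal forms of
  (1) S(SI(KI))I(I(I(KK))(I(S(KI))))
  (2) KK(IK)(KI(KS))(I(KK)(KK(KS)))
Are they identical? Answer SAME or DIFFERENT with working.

Term A:
  start: S(SI(KI))I(I(I(KK))(I(S(KI))))
  [1] SI(KI)(I(I(KK))(I(S(KI))))(I(I(I(KK))(I(S(KI)))))
  [2] I(I(I(KK))(I(S(KI))))(KI(I(I(KK))(I(S(KI)))))(I(I(I(KK))(I(S(KI)))))
  [3] I(I(KK))(I(S(KI)))(KI(I(I(KK))(I(S(KI)))))(I(I(I(KK))(I(S(KI)))))
  [4] I(KK)(I(S(KI)))(KI(I(I(KK))(I(S(KI)))))(I(I(I(KK))(I(S(KI)))))
  [5] KK(I(S(KI)))(KI(I(I(KK))(I(S(KI)))))(I(I(I(KK))(I(S(KI)))))
  [6] K(KI(I(I(KK))(I(S(KI)))))(I(I(I(KK))(I(S(KI)))))
  [7] KI(I(I(KK))(I(S(KI))))
  [8] I

Term B:
  start: KK(IK)(KI(KS))(I(KK)(KK(KS)))
  [1] K(KI(KS))(I(KK)(KK(KS)))
  [2] KI(KS)
  [3] I

Answer: SAME — A ⇓ I, B ⇓ I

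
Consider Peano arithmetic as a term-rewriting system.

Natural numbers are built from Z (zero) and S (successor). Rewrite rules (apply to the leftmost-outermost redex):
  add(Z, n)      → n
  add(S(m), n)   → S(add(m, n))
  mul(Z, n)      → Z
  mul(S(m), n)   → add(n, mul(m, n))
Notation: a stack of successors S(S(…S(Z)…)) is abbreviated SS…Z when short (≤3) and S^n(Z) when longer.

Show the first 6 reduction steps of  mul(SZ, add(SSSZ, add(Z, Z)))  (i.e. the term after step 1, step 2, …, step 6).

  start: mul(SZ, add(SSSZ, add(Z, Z)))
  step 1: add(add(SSSZ, add(Z, Z)), mul(Z, add(SSSZ, add(Z, Z))))
  step 2: add(S(add(SSZ, add(Z, Z))), mul(Z, add(SSSZ, add(Z, Z))))
  step 3: S(add(add(SSZ, add(Z, Z)), mul(Z, add(SSSZ, add(Z, Z)))))
  step 4: S(add(S(add(SZ, add(Z, Z))), mul(Z, add(SSSZ, add(Z, Z)))))
  step 5: S(S(add(add(SZ, add(Z, Z)), mul(Z, add(SSSZ, add(Z, Z))))))
  step 6: S(S(add(S(add(Z, add(Z, Z))), mul(Z, add(SSSZ, add(Z, Z))))))

Answer: after 6 steps: S(S(add(S(add(Z, add(Z, Z))), mul(Z, add(SSSZ, add(Z, Z))))))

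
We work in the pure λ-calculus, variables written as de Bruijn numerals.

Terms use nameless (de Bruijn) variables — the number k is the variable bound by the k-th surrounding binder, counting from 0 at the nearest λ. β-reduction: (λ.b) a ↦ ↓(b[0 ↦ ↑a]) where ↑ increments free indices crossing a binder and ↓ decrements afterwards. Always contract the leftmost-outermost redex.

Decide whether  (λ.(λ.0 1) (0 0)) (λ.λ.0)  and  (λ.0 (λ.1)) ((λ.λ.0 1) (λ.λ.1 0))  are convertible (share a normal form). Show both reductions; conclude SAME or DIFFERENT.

Term A:
  start: (λ.(λ.0 1) (0 0)) (λ.λ.0)
  →1  (λ.0 (λ.λ.0)) ((λ.λ.0) (λ.λ.0))
  →2  (λ.λ.0) (λ.λ.0) (λ.λ.0)
  →3  (λ.0) (λ.λ.0)
  →4  λ.λ.0

Term B:
  start: (λ.0 (λ.1)) ((λ.λ.0 1) (λ.λ.1 0))
  →1  (λ.λ.0 1) (λ.λ.1 0) (λ.(λ.λ.0 1) (λ.λ.1 0))
  →2  (λ.0 (λ.λ.1 0)) (λ.(λ.λ.0 1) (λ.λ.1 0))
  →3  (λ.(λ.λ.0 1) (λ.λ.1 0)) (λ.λ.1 0)
  →4  (λ.λ.0 1) (λ.λ.1 0)
  →5  λ.0 (λ.λ.1 0)

Answer: DIFFERENT — A ⇓ λ.λ.0, B ⇓ λ.0 (λ.λ.1 0)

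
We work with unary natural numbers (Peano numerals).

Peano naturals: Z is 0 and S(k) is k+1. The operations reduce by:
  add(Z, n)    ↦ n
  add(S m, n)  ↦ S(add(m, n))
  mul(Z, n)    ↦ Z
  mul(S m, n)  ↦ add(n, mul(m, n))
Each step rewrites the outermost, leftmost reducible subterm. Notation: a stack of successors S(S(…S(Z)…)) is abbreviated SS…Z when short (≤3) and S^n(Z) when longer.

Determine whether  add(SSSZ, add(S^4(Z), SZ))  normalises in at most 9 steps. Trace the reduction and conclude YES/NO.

Answer: YES — reaches normal form S^8(Z) in 9 ≤ 9 steps

Working:
  start: add(SSSZ, add(S^4(Z), SZ))
  [1] S(add(SSZ, add(S^4(Z), SZ)))
  [2] S(S(add(SZ, add(S^4(Z), SZ))))
  [3] S(S(S(add(Z, add(S^4(Z), SZ)))))
  [4] S(S(S(add(S^4(Z), SZ))))
  [5] S(S(S(S(add(SSSZ, SZ)))))
  [6] S(S(S(S(S(add(SSZ, SZ))))))
  [7] S(S(S(S(S(S(add(SZ, SZ)))))))
  [8] S(S(S(S(S(S(S(add(Z, SZ))))))))
  [9] S^8(Z)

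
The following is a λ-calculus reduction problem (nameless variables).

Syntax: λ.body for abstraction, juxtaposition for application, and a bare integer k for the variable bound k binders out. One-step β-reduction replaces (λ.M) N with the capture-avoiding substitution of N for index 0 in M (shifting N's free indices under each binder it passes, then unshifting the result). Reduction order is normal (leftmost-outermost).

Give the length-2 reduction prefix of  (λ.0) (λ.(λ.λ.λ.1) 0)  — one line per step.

Answer: after 2 steps: λ.λ.λ.1

Working:
  start: (λ.0) (λ.(λ.λ.λ.1) 0)
  →1  λ.(λ.λ.λ.1) 0
  →2  λ.λ.λ.1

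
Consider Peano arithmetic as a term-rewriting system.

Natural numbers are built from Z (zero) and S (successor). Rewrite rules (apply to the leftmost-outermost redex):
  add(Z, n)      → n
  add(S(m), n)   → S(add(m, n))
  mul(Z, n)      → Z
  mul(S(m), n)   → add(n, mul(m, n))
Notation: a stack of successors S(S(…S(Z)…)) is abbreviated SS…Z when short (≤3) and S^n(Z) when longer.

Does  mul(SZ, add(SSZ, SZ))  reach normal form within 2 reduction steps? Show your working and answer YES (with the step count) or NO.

  start: mul(SZ, add(SSZ, SZ))
  step 1: add(add(SSZ, SZ), mul(Z, add(SSZ, SZ)))
  step 2: add(S(add(SZ, SZ)), mul(Z, add(SSZ, SZ)))

Answer: NO — after 2 steps the term is add(S(add(SZ, SZ)), mul(Z, add(SSZ, SZ))), not yet normal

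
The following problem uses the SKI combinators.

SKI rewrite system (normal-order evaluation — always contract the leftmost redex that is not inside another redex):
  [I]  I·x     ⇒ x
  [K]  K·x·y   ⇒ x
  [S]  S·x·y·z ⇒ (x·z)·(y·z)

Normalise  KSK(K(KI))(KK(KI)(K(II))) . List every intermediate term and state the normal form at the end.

Answer: normal form = S(K(KI))(K(KI))  (in 3 steps)

Reduction:
  start: KSK(K(KI))(KK(KI)(K(II)))
  →1  S(K(KI))(KK(KI)(K(II)))
  →2  S(K(KI))(K(K(II)))
  →3  S(K(KI))(K(KI))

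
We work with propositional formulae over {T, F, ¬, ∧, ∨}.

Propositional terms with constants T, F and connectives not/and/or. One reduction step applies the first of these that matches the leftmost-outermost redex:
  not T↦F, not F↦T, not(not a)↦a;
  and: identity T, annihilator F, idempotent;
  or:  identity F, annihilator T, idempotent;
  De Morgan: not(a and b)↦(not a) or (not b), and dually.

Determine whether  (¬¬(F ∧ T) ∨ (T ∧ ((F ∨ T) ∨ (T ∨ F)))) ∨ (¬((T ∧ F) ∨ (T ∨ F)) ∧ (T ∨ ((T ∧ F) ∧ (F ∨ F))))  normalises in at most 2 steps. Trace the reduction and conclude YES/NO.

  start: (¬¬(F ∧ T) ∨ (T ∧ ((F ∨ T) ∨ (T ∨ F)))) ∨ (¬((T ∧ F) ∨ (T ∨ F)) ∧ (T ∨ ((T ∧ F) ∧ (F ∨ F))))
  step 1: ((F ∧ T) ∨ (T ∧ ((F ∨ T) ∨ (T ∨ F)))) ∨ (¬((T ∧ F) ∨ (T ∨ F)) ∧ (T ∨ ((T ∧ F) ∧ (F ∨ F))))
  step 2: (F ∨ (T ∧ ((F ∨ T) ∨ (T ∨ F)))) ∨ (¬((T ∧ F) ∨ (T ∨ F)) ∧ (T ∨ ((T ∧ F) ∧ (F ∨ F))))

Answer: NO — after 2 steps the term is (F ∨ (T ∧ ((F ∨ T) ∨ (T ∨ F)))) ∨ (¬((T ∧ F) ∨ (T ∨ F)) ∧ (T ∨ ((T ∧ F) ∧ (F ∨ F)))), not yet normal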